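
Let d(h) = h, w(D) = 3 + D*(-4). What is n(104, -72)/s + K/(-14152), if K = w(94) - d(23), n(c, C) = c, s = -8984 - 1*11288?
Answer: 51218/2241323 ≈ 0.022852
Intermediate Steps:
w(D) = 3 - 4*D
s = -20272 (s = -8984 - 11288 = -20272)
K = -396 (K = (3 - 4*94) - 1*23 = (3 - 376) - 23 = -373 - 23 = -396)
n(104, -72)/s + K/(-14152) = 104/(-20272) - 396/(-14152) = 104*(-1/20272) - 396*(-1/14152) = -13/2534 + 99/3538 = 51218/2241323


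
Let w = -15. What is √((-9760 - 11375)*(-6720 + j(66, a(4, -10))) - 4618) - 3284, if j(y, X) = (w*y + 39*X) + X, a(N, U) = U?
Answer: -3284 + 46*√81002 ≈ 9808.0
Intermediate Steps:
j(y, X) = -15*y + 40*X (j(y, X) = (-15*y + 39*X) + X = -15*y + 40*X)
√((-9760 - 11375)*(-6720 + j(66, a(4, -10))) - 4618) - 3284 = √((-9760 - 11375)*(-6720 + (-15*66 + 40*(-10))) - 4618) - 3284 = √(-21135*(-6720 + (-990 - 400)) - 4618) - 3284 = √(-21135*(-6720 - 1390) - 4618) - 3284 = √(-21135*(-8110) - 4618) - 3284 = √(171404850 - 4618) - 3284 = √171400232 - 3284 = 46*√81002 - 3284 = -3284 + 46*√81002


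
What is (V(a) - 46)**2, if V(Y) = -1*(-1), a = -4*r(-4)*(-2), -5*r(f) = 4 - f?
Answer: 2025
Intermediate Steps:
r(f) = -4/5 + f/5 (r(f) = -(4 - f)/5 = -4/5 + f/5)
a = -64/5 (a = -4*(-4/5 + (1/5)*(-4))*(-2) = -4*(-4/5 - 4/5)*(-2) = -4*(-8/5)*(-2) = (32/5)*(-2) = -64/5 ≈ -12.800)
V(Y) = 1
(V(a) - 46)**2 = (1 - 46)**2 = (-45)**2 = 2025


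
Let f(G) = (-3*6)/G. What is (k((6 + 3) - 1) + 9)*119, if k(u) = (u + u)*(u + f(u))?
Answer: 12019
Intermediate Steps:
f(G) = -18/G
k(u) = 2*u*(u - 18/u) (k(u) = (u + u)*(u - 18/u) = (2*u)*(u - 18/u) = 2*u*(u - 18/u))
(k((6 + 3) - 1) + 9)*119 = ((-36 + 2*((6 + 3) - 1)²) + 9)*119 = ((-36 + 2*(9 - 1)²) + 9)*119 = ((-36 + 2*8²) + 9)*119 = ((-36 + 2*64) + 9)*119 = ((-36 + 128) + 9)*119 = (92 + 9)*119 = 101*119 = 12019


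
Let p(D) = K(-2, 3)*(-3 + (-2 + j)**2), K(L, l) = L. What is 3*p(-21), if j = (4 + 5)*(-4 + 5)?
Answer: -276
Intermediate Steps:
j = 9 (j = 9*1 = 9)
p(D) = -92 (p(D) = -2*(-3 + (-2 + 9)**2) = -2*(-3 + 7**2) = -2*(-3 + 49) = -2*46 = -92)
3*p(-21) = 3*(-92) = -276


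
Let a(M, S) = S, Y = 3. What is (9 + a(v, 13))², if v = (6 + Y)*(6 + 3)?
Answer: 484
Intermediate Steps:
v = 81 (v = (6 + 3)*(6 + 3) = 9*9 = 81)
(9 + a(v, 13))² = (9 + 13)² = 22² = 484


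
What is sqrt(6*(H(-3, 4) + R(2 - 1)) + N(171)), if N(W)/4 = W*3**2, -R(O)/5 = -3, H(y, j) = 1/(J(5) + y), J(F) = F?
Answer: sqrt(6249) ≈ 79.051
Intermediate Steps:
H(y, j) = 1/(5 + y)
R(O) = 15 (R(O) = -5*(-3) = 15)
N(W) = 36*W (N(W) = 4*(W*3**2) = 4*(W*9) = 4*(9*W) = 36*W)
sqrt(6*(H(-3, 4) + R(2 - 1)) + N(171)) = sqrt(6*(1/(5 - 3) + 15) + 36*171) = sqrt(6*(1/2 + 15) + 6156) = sqrt(6*(31/2) + 6156) = sqrt(93 + 6156) = sqrt(6249)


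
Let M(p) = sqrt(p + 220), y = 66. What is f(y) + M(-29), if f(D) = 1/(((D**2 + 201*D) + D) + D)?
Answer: 1/17754 + sqrt(191) ≈ 13.820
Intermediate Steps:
M(p) = sqrt(220 + p)
f(D) = 1/(D**2 + 203*D) (f(D) = 1/((D**2 + 202*D) + D) = 1/(D**2 + 203*D))
f(y) + M(-29) = 1/(66*(203 + 66)) + sqrt(220 - 29) = (1/66)/269 + sqrt(191) = (1/66)*(1/269) + sqrt(191) = 1/17754 + sqrt(191)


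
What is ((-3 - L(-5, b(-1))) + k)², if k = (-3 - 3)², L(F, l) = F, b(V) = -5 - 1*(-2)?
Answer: 1444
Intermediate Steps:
b(V) = -3 (b(V) = -5 + 2 = -3)
k = 36 (k = (-6)² = 36)
((-3 - L(-5, b(-1))) + k)² = ((-3 - 1*(-5)) + 36)² = ((-3 + 5) + 36)² = (2 + 36)² = 38² = 1444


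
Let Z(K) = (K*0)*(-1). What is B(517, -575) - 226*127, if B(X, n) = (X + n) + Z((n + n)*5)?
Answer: -28760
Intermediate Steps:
Z(K) = 0 (Z(K) = 0*(-1) = 0)
B(X, n) = X + n (B(X, n) = (X + n) + 0 = X + n)
B(517, -575) - 226*127 = (517 - 575) - 226*127 = -58 - 28702 = -28760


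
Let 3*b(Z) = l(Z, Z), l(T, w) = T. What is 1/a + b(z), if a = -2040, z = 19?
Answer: 12919/2040 ≈ 6.3328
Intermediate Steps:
b(Z) = Z/3
1/a + b(z) = 1/(-2040) + (⅓)*19 = -1/2040 + 19/3 = 12919/2040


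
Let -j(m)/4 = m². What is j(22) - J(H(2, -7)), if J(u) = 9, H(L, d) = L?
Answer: -1945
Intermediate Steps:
j(m) = -4*m²
j(22) - J(H(2, -7)) = -4*22² - 1*9 = -4*484 - 9 = -1936 - 9 = -1945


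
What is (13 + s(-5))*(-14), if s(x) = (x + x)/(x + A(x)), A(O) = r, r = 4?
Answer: -322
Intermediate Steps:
A(O) = 4
s(x) = 2*x/(4 + x) (s(x) = (x + x)/(x + 4) = (2*x)/(4 + x) = 2*x/(4 + x))
(13 + s(-5))*(-14) = (13 + 2*(-5)/(4 - 5))*(-14) = (13 + 2*(-5)/(-1))*(-14) = (13 + 2*(-5)*(-1))*(-14) = (13 + 10)*(-14) = 23*(-14) = -322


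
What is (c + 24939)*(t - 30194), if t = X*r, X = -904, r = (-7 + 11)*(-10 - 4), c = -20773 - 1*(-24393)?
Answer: 583460370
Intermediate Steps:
c = 3620 (c = -20773 + 24393 = 3620)
r = -56 (r = 4*(-14) = -56)
t = 50624 (t = -904*(-56) = 50624)
(c + 24939)*(t - 30194) = (3620 + 24939)*(50624 - 30194) = 28559*20430 = 583460370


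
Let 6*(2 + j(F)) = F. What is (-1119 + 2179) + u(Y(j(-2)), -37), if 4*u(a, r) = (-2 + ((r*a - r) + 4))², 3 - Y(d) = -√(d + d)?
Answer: 4553/6 + 444*I*√42 ≈ 758.83 + 2877.4*I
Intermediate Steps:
j(F) = -2 + F/6
Y(d) = 3 + √2*√d (Y(d) = 3 - (-1)*√(d + d) = 3 - (-1)*√(2*d) = 3 - (-1)*√2*√d = 3 + √2*√d)
u(a, r) = (2 - r + a*r)²/4 (u(a, r) = (-2 + ((r*a - r) + 4))²/4 = (-2 + ((a*r - r) + 4))²/4 = (-2 + ((-r + a*r) + 4))²/4 = (-2 + (4 - r + a*r))²/4 = (2 - r + a*r)²/4)
(-1119 + 2179) + u(Y(j(-2)), -37) = (-1119 + 2179) + (2 - 1*(-37) + (3 + √2*√(-2 + (⅙)*(-2)))*(-37))²/4 = 1060 + (2 + 37 + (3 + √2*√(-2 - ⅓))*(-37))²/4 = 1060 + (2 + 37 + (3 + √2*√(-7/3))*(-37))²/4 = 1060 + (2 + 37 + (3 + √2*(I*√21/3))*(-37))²/4 = 1060 + (2 + 37 + (3 + I*√42/3)*(-37))²/4 = 1060 + (2 + 37 + (-111 - 37*I*√42/3))²/4 = 1060 + (-72 - 37*I*√42/3)²/4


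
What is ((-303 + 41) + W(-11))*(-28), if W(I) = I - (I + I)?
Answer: 7028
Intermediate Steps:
W(I) = -I (W(I) = I - 2*I = -I)
((-303 + 41) + W(-11))*(-28) = ((-303 + 41) - 1*(-11))*(-28) = (-262 + 11)*(-28) = -251*(-28) = 7028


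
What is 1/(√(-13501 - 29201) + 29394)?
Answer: 4899/144008323 - I*√42702/864049938 ≈ 3.4019e-5 - 2.3916e-7*I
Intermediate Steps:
1/(√(-13501 - 29201) + 29394) = 1/(√(-42702) + 29394) = 1/(I*√42702 + 29394) = 1/(29394 + I*√42702)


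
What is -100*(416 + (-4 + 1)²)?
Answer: -42500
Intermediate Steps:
-100*(416 + (-4 + 1)²) = -100*(416 + (-3)²) = -100*(416 + 9) = -100*425 = -42500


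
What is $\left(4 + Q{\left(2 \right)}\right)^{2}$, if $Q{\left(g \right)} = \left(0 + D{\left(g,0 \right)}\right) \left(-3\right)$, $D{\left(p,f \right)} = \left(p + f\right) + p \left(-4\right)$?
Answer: $484$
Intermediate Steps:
$D{\left(p,f \right)} = f - 3 p$ ($D{\left(p,f \right)} = \left(f + p\right) - 4 p = f - 3 p$)
$Q{\left(g \right)} = 9 g$ ($Q{\left(g \right)} = \left(0 + \left(0 - 3 g\right)\right) \left(-3\right) = \left(0 - 3 g\right) \left(-3\right) = - 3 g \left(-3\right) = 9 g$)
$\left(4 + Q{\left(2 \right)}\right)^{2} = \left(4 + 9 \cdot 2\right)^{2} = \left(4 + 18\right)^{2} = 22^{2} = 484$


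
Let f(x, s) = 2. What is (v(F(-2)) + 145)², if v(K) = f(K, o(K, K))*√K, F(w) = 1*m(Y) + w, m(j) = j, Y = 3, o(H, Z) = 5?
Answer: 21609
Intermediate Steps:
F(w) = 3 + w (F(w) = 1*3 + w = 3 + w)
v(K) = 2*√K
(v(F(-2)) + 145)² = (2*√(3 - 2) + 145)² = (2*√1 + 145)² = (2*1 + 145)² = (2 + 145)² = 147² = 21609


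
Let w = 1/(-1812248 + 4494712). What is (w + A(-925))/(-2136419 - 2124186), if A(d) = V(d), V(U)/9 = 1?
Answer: -24142177/11428919530720 ≈ -2.1124e-6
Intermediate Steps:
V(U) = 9 (V(U) = 9*1 = 9)
A(d) = 9
w = 1/2682464 ≈ 3.7279e-7
(w + A(-925))/(-2136419 - 2124186) = (1/2682464 + 9)/(-2136419 - 2124186) = (24142177/2682464)/(-4260605) = (24142177/2682464)*(-1/4260605) = -24142177/11428919530720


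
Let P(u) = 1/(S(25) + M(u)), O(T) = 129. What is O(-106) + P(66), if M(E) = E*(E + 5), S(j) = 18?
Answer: 606817/4704 ≈ 129.00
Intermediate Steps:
M(E) = E*(5 + E)
P(u) = 1/(18 + u*(5 + u))
O(-106) + P(66) = 129 + 1/(18 + 66*(5 + 66)) = 129 + 1/(18 + 66*71) = 129 + 1/(18 + 4686) = 129 + 1/4704 = 606817/4704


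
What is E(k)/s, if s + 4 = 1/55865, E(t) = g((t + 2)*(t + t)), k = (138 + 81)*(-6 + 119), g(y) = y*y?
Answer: -83822425288621149271140/223459 ≈ -3.7511e+17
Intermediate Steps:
g(y) = y²
k = 24747 (k = 219*113 = 24747)
E(t) = 4*t²*(2 + t)² (E(t) = ((t + 2)*(t + t))² = ((2 + t)*(2*t))² = (2*t*(2 + t))² = 4*t²*(2 + t)²)
s = -223459/55865 (s = -4 + 1/55865 = -223459/55865 ≈ -4.0000)
E(k)/s = (4*24747²*(2 + 24747)²)/(-223459/55865) = (4*612414009*24749²)*(-55865/223459) = (4*612414009*612513001)*(-55865/223459) = 1500446170028124036*(-55865/223459) = -83822425288621149271140/223459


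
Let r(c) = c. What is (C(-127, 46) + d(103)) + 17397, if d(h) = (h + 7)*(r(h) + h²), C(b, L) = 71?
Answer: 1195788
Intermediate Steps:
d(h) = (7 + h)*(h + h²) (d(h) = (h + 7)*(h + h²) = (7 + h)*(h + h²))
(C(-127, 46) + d(103)) + 17397 = (71 + 103*(7 + 103² + 8*103)) + 17397 = (71 + 103*(7 + 10609 + 824)) + 17397 = (71 + 103*11440) + 17397 = (71 + 1178320) + 17397 = 1178391 + 17397 = 1195788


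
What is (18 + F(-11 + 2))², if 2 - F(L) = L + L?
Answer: 1444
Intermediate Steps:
F(L) = 2 - 2*L (F(L) = 2 - (L + L) = 2 - 2*L)
(18 + F(-11 + 2))² = (18 + (2 - 2*(-11 + 2)))² = (18 + (2 - 2*(-9)))² = (18 + (2 + 18))² = (18 + 20)² = 38² = 1444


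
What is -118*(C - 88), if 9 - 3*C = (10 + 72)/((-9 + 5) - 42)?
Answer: 687232/69 ≈ 9959.9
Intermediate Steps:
C = 248/69 (C = 3 - (10 + 72)/(3*((-9 + 5) - 42)) = 3 - 82/(3*(-4 - 42)) = 3 - 82/(3*(-46)) = 3 - 82*(-1)/(3*46) = 3 - 1/3*(-41/23) = 3 + 41/69 = 248/69 ≈ 3.5942)
-118*(C - 88) = -118*(248/69 - 88) = -118*(-5824/69) = 687232/69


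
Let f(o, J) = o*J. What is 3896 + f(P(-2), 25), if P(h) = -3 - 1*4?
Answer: 3721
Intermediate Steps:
P(h) = -7 (P(h) = -3 - 4 = -7)
f(o, J) = J*o
3896 + f(P(-2), 25) = 3896 + 25*(-7) = 3896 - 175 = 3721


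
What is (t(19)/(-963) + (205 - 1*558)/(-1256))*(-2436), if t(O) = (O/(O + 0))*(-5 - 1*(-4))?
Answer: -69262585/100794 ≈ -687.17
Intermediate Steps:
t(O) = -1 (t(O) = (O/O)*(-5 + 4) = 1*(-1) = -1)
(t(19)/(-963) + (205 - 1*558)/(-1256))*(-2436) = (-1/(-963) + (205 - 1*558)/(-1256))*(-2436) = (-1*(-1/963) + (205 - 558)*(-1/1256))*(-2436) = (1/963 - 353*(-1/1256))*(-2436) = (1/963 + 353/1256)*(-2436) = (341195/1209528)*(-2436) = -69262585/100794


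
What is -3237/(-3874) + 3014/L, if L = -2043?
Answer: -389465/608814 ≈ -0.63971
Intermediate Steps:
-3237/(-3874) + 3014/L = -3237/(-3874) + 3014/(-2043) = -3237*(-1/3874) + 3014*(-1/2043) = 249/298 - 3014/2043 = -389465/608814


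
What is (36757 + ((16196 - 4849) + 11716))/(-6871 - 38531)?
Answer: -9970/7567 ≈ -1.3176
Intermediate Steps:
(36757 + ((16196 - 4849) + 11716))/(-6871 - 38531) = (36757 + (11347 + 11716))/(-45402) = (36757 + 23063)*(-1/45402) = 59820*(-1/45402) = -9970/7567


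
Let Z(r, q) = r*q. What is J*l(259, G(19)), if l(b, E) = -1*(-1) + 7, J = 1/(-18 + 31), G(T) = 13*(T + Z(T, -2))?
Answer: 8/13 ≈ 0.61539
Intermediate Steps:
Z(r, q) = q*r
G(T) = -13*T (G(T) = 13*(T - 2*T) = 13*(-T) = -13*T)
J = 1/13 ≈ 0.076923
l(b, E) = 8 (l(b, E) = 1 + 7 = 8)
J*l(259, G(19)) = (1/13)*8 = 8/13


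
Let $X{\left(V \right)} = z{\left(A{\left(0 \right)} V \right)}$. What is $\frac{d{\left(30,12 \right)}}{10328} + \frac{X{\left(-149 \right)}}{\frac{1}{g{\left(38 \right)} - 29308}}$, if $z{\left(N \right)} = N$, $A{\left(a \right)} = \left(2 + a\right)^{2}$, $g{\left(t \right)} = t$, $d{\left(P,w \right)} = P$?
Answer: $\frac{90085566895}{5164} \approx 1.7445 \cdot 10^{7}$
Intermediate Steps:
$X{\left(V \right)} = 4 V$ ($X{\left(V \right)} = \left(2 + 0\right)^{2} V = 2^{2} V = 4 V$)
$\frac{d{\left(30,12 \right)}}{10328} + \frac{X{\left(-149 \right)}}{\frac{1}{g{\left(38 \right)} - 29308}} = \frac{30}{10328} + \frac{4 \left(-149\right)}{\frac{1}{38 - 29308}} = 30 \cdot \frac{1}{10328} - \frac{596}{\frac{1}{-29270}} = \frac{15}{5164} - \frac{596}{- \frac{1}{29270}} = \frac{15}{5164} - -17444920 = \frac{15}{5164} + 17444920 = \frac{90085566895}{5164}$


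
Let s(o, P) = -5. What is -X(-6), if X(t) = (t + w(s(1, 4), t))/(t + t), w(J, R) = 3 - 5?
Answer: -⅔ ≈ -0.66667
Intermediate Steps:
w(J, R) = -2
X(t) = (-2 + t)/(2*t) (X(t) = (t - 2)/(t + t) = (-2 + t)/((2*t)) = (-2 + t)*(1/(2*t)) = (-2 + t)/(2*t))
-X(-6) = -(-2 - 6)/(2*(-6)) = -(-1)*(-8)/(2*6) = -1*⅔ = -⅔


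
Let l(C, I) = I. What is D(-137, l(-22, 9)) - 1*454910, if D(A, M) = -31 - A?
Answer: -454804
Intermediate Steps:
D(-137, l(-22, 9)) - 1*454910 = (-31 - 1*(-137)) - 1*454910 = (-31 + 137) - 454910 = 106 - 454910 = -454804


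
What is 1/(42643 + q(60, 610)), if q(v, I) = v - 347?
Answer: 1/42356 ≈ 2.3609e-5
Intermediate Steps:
q(v, I) = -347 + v
1/(42643 + q(60, 610)) = 1/(42643 + (-347 + 60)) = 1/(42643 - 287) = 1/42356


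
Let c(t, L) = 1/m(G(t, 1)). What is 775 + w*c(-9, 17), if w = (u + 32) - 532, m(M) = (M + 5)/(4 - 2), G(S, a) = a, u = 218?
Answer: 681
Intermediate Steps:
m(M) = 5/2 + M/2 (m(M) = (5 + M)/2 = (5 + M)*(½) = 5/2 + M/2)
c(t, L) = ⅓ (c(t, L) = 1/(5/2 + (½)*1) = 1/(5/2 + ½) = 1/3 = ⅓)
w = -282 (w = (218 + 32) - 532 = 250 - 532 = -282)
775 + w*c(-9, 17) = 775 - 282*⅓ = 775 - 94 = 681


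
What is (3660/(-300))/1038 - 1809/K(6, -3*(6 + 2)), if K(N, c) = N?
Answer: -782423/2595 ≈ -301.51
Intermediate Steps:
(3660/(-300))/1038 - 1809/K(6, -3*(6 + 2)) = (3660/(-300))/1038 - 1809/6 = (3660*(-1/300))*(1/1038) - 1809*⅙ = -61/5*1/1038 - 603/2 = -61/5190 - 603/2 = -782423/2595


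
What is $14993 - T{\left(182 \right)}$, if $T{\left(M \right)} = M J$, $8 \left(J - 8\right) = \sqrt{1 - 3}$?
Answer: $13537 - \frac{91 i \sqrt{2}}{4} \approx 13537.0 - 32.173 i$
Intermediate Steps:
$J = 8 + \frac{i \sqrt{2}}{8}$ ($J = 8 + \frac{\sqrt{1 - 3}}{8} = 8 + \frac{\sqrt{-2}}{8} = 8 + \frac{i \sqrt{2}}{8} \approx 8.0 + 0.17678 i$)
$T{\left(M \right)} = M \left(8 + \frac{i \sqrt{2}}{8}\right)$
$14993 - T{\left(182 \right)} = 14993 - \frac{1}{8} \cdot 182 \left(64 + i \sqrt{2}\right) = 14993 - \left(1456 + \frac{91 i \sqrt{2}}{4}\right) = 13537 - \frac{91 i \sqrt{2}}{4}$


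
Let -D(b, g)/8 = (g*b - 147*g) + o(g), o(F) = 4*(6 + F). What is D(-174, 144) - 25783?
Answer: 339209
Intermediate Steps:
o(F) = 24 + 4*F
D(b, g) = -192 + 1144*g - 8*b*g (D(b, g) = -8*((g*b - 147*g) + (24 + 4*g)) = -8*((b*g - 147*g) + (24 + 4*g)) = -8*((-147*g + b*g) + (24 + 4*g)) = -8*(24 - 143*g + b*g) = -192 + 1144*g - 8*b*g)
D(-174, 144) - 25783 = (-192 + 1144*144 - 8*(-174)*144) - 25783 = (-192 + 164736 + 200448) - 25783 = 364992 - 25783 = 339209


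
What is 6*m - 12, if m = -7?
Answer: -54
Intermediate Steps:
6*m - 12 = 6*(-7) - 12 = -42 - 12 = -54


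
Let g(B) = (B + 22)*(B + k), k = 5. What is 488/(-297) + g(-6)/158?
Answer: -40928/23463 ≈ -1.7444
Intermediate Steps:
g(B) = (5 + B)*(22 + B) (g(B) = (B + 22)*(B + 5) = (22 + B)*(5 + B) = (5 + B)*(22 + B))
488/(-297) + g(-6)/158 = 488/(-297) + (110 + (-6)**2 + 27*(-6))/158 = 488*(-1/297) + (110 + 36 - 162)*(1/158) = -488/297 - 16*1/158 = -488/297 - 8/79 = -40928/23463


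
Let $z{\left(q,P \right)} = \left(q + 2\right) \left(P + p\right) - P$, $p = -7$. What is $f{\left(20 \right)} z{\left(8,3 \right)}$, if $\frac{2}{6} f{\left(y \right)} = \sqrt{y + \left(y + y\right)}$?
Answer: $- 258 \sqrt{15} \approx -999.23$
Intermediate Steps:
$z{\left(q,P \right)} = - P + \left(-7 + P\right) \left(2 + q\right)$ ($z{\left(q,P \right)} = \left(q + 2\right) \left(P - 7\right) - P = \left(2 + q\right) \left(-7 + P\right) - P = \left(-7 + P\right) \left(2 + q\right) - P = - P + \left(-7 + P\right) \left(2 + q\right)$)
$f{\left(y \right)} = 3 \sqrt{3} \sqrt{y}$ ($f{\left(y \right)} = 3 \sqrt{y + \left(y + y\right)} = 3 \sqrt{y + 2 y} = 3 \sqrt{3 y} = 3 \sqrt{3} \sqrt{y}$)
$f{\left(20 \right)} z{\left(8,3 \right)} = 3 \sqrt{3} \sqrt{20} \left(-14 + 3 - 56 + 3 \cdot 8\right) = 3 \sqrt{3} \cdot 2 \sqrt{5} \left(-14 + 3 - 56 + 24\right) = 6 \sqrt{15} \left(-43\right) = - 258 \sqrt{15}$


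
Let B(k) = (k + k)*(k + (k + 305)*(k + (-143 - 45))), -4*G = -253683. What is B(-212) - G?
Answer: 63197069/4 ≈ 1.5799e+7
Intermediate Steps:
G = 253683/4 (G = -¼*(-253683) = 253683/4 ≈ 63421.)
B(k) = 2*k*(k + (-188 + k)*(305 + k)) (B(k) = (2*k)*(k + (305 + k)*(k - 188)) = (2*k)*(k + (305 + k)*(-188 + k)) = (2*k)*(k + (-188 + k)*(305 + k)) = 2*k*(k + (-188 + k)*(305 + k)))
B(-212) - G = 2*(-212)*(-57340 + (-212)² + 118*(-212)) - 1*253683/4 = 2*(-212)*(-57340 + 44944 - 25016) - 253683/4 = 2*(-212)*(-37412) - 253683/4 = 15862688 - 253683/4 = 63197069/4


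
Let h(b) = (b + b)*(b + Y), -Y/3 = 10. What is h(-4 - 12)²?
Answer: 2166784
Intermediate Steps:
Y = -30 (Y = -3*10 = -30)
h(b) = 2*b*(-30 + b) (h(b) = (b + b)*(b - 30) = (2*b)*(-30 + b) = 2*b*(-30 + b))
h(-4 - 12)² = (2*(-4 - 12)*(-30 + (-4 - 12)))² = (2*(-16)*(-30 - 16))² = (2*(-16)*(-46))² = 1472² = 2166784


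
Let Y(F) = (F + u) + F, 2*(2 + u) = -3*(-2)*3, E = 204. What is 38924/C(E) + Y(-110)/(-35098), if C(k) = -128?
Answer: -170765911/561568 ≈ -304.09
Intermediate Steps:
u = 7 (u = -2 + (-3*(-2)*3)/2 = -2 + (6*3)/2 = -2 + (1/2)*18 = -2 + 9 = 7)
Y(F) = 7 + 2*F (Y(F) = (F + 7) + F = (7 + F) + F = 7 + 2*F)
38924/C(E) + Y(-110)/(-35098) = 38924/(-128) + (7 + 2*(-110))/(-35098) = 38924*(-1/128) + (7 - 220)*(-1/35098) = -9731/32 - 213*(-1/35098) = -9731/32 + 213/35098 = -170765911/561568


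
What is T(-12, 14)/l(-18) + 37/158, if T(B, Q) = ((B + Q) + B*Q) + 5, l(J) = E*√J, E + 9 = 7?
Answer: 37/158 - 161*I*√2/12 ≈ 0.23418 - 18.974*I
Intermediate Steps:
E = -2 (E = -9 + 7 = -2)
l(J) = -2*√J
T(B, Q) = 5 + B + Q + B*Q (T(B, Q) = (B + Q + B*Q) + 5 = 5 + B + Q + B*Q)
T(-12, 14)/l(-18) + 37/158 = (5 - 12 + 14 - 12*14)/((-6*I*√2)) + 37/158 = (5 - 12 + 14 - 168)/((-6*I*√2)) + 37*(1/158) = -161*I*√2/12 + 37/158 = 37/158 - 161*I*√2/12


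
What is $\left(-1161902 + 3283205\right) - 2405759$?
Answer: $-284456$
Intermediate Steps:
$\left(-1161902 + 3283205\right) - 2405759 = 2121303 - 2405759 = -284456$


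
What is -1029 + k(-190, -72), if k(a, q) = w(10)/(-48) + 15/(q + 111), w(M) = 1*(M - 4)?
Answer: -106989/104 ≈ -1028.7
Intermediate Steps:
w(M) = -4 + M (w(M) = 1*(-4 + M) = -4 + M)
k(a, q) = -⅛ + 15/(111 + q) (k(a, q) = (-4 + 10)/(-48) + 15/(q + 111) = 6*(-1/48) + 15/(111 + q) = -⅛ + 15/(111 + q))
-1029 + k(-190, -72) = -1029 + (9 - 1*(-72))/(8*(111 - 72)) = -1029 + (⅛)*(9 + 72)/39 = -1029 + (⅛)*(1/39)*81 = -1029 + 27/104 = -106989/104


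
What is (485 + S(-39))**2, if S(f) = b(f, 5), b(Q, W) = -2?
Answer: 233289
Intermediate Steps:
S(f) = -2
(485 + S(-39))**2 = (485 - 2)**2 = 483**2 = 233289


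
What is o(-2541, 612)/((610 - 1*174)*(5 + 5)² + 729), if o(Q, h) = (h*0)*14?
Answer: 0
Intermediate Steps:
o(Q, h) = 0 (o(Q, h) = 0*14 = 0)
o(-2541, 612)/((610 - 1*174)*(5 + 5)² + 729) = 0/((610 - 1*174)*(5 + 5)² + 729) = 0/((610 - 174)*10² + 729) = 0/(436*100 + 729) = 0/(43600 + 729) = 0/44329 = 0*(1/44329) = 0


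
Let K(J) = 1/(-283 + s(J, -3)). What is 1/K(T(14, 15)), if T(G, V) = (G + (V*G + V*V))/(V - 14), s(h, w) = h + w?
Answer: 163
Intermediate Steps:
T(G, V) = (G + V**2 + G*V)/(-14 + V) (T(G, V) = (G + (G*V + V**2))/(-14 + V) = (G + (V**2 + G*V))/(-14 + V) = (G + V**2 + G*V)/(-14 + V))
K(J) = 1/(-286 + J) (K(J) = 1/(-283 + (J - 3)) = 1/(-283 + (-3 + J)) = 1/(-286 + J))
1/K(T(14, 15)) = 1/(1/(-286 + (14 + 15**2 + 14*15)/(-14 + 15))) = 1/(1/(-286 + (14 + 225 + 210)/1)) = 1/(1/(-286 + 1*449)) = 1/(1/(-286 + 449)) = 1/(1/163) = 163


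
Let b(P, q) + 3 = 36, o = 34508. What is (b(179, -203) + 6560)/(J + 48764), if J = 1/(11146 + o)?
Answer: 300996822/2226271657 ≈ 0.13520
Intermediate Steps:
b(P, q) = 33 (b(P, q) = -3 + 36 = 33)
J = 1/45654 (J = 1/(11146 + 34508) = 1/45654 ≈ 2.1904e-5)
(b(179, -203) + 6560)/(J + 48764) = (33 + 6560)/(1/45654 + 48764) = 6593/(2226271657/45654) = 6593*(45654/2226271657) = 300996822/2226271657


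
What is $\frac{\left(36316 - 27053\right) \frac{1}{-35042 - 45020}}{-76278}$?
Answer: $\frac{9263}{6106969236} \approx 1.5168 \cdot 10^{-6}$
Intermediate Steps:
$\frac{\left(36316 - 27053\right) \frac{1}{-35042 - 45020}}{-76278} = \frac{9263}{-80062} \left(- \frac{1}{76278}\right) = 9263 \left(- \frac{1}{80062}\right) \left(- \frac{1}{76278}\right) = \left(- \frac{9263}{80062}\right) \left(- \frac{1}{76278}\right) = \frac{9263}{6106969236}$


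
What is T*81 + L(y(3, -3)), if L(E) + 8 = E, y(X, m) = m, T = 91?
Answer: 7360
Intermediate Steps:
L(E) = -8 + E
T*81 + L(y(3, -3)) = 91*81 + (-8 - 3) = 7371 - 11 = 7360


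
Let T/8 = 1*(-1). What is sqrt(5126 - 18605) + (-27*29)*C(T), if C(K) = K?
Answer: 6264 + I*sqrt(13479) ≈ 6264.0 + 116.1*I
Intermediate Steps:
T = -8 (T = 8*(1*(-1)) = 8*(-1) = -8)
sqrt(5126 - 18605) + (-27*29)*C(T) = sqrt(5126 - 18605) - 27*29*(-8) = sqrt(-13479) - 783*(-8) = I*sqrt(13479) + 6264 = 6264 + I*sqrt(13479)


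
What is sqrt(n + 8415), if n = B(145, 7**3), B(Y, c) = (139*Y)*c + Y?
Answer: 5*sqrt(276869) ≈ 2630.9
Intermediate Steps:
B(Y, c) = Y + 139*Y*c (B(Y, c) = 139*Y*c + Y = Y + 139*Y*c)
n = 6913310 (n = 145*(1 + 139*7**3) = 145*(1 + 139*343) = 145*(1 + 47677) = 145*47678 = 6913310)
sqrt(n + 8415) = sqrt(6913310 + 8415) = sqrt(6921725) = 5*sqrt(276869)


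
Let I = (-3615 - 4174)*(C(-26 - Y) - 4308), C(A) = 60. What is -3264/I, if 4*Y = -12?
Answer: -136/1378653 ≈ -9.8647e-5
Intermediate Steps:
Y = -3 (Y = (¼)*(-12) = -3)
I = 33087672 (I = (-3615 - 4174)*(60 - 4308) = -7789*(-4248) = 33087672)
-3264/I = -3264/33087672 = -3264*1/33087672 = -136/1378653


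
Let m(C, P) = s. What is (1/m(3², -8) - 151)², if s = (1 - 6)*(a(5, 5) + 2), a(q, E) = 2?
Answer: 9126441/400 ≈ 22816.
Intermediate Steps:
s = -20 (s = (1 - 6)*(2 + 2) = -5*4 = -20)
m(C, P) = -20
(1/m(3², -8) - 151)² = (1/(-20) - 151)² = (-1/20 - 151)² = (-3021/20)² = 9126441/400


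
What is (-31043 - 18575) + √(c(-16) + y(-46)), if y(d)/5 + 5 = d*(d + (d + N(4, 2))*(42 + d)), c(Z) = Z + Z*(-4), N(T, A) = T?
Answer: -49618 + 23*I*√53 ≈ -49618.0 + 167.44*I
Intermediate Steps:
c(Z) = -3*Z (c(Z) = Z - 4*Z = -3*Z)
y(d) = -25 + 5*d*(d + (4 + d)*(42 + d)) (y(d) = -25 + 5*(d*(d + (d + 4)*(42 + d))) = -25 + 5*(d*(d + (4 + d)*(42 + d))) = -25 + 5*d*(d + (4 + d)*(42 + d)))
(-31043 - 18575) + √(c(-16) + y(-46)) = (-31043 - 18575) + √(-3*(-16) + (-25 + 5*(-46)³ + 235*(-46)² + 840*(-46))) = -49618 + √(48 + (-25 + 5*(-97336) + 235*2116 - 38640)) = -49618 + √(48 + (-25 - 486680 + 497260 - 38640)) = -49618 + √(48 - 28085) = -49618 + √(-28037) = -49618 + 23*I*√53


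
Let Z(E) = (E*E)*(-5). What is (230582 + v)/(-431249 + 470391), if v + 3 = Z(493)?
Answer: -492333/19571 ≈ -25.156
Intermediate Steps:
Z(E) = -5*E**2 (Z(E) = E**2*(-5) = -5*E**2)
v = -1215248 (v = -3 - 5*493**2 = -3 - 5*243049 = -3 - 1215245 = -1215248)
(230582 + v)/(-431249 + 470391) = (230582 - 1215248)/(-431249 + 470391) = -984666/39142 = -984666*1/39142 = -492333/19571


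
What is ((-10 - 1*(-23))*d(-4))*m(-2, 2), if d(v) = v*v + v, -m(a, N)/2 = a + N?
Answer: 0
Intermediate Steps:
m(a, N) = -2*N - 2*a (m(a, N) = -2*(a + N) = -2*(N + a) = -2*N - 2*a)
d(v) = v + v² (d(v) = v² + v = v + v²)
((-10 - 1*(-23))*d(-4))*m(-2, 2) = ((-10 - 1*(-23))*(-4*(1 - 4)))*(-2*2 - 2*(-2)) = ((-10 + 23)*(-4*(-3)))*(-4 + 4) = (13*12)*0 = 156*0 = 0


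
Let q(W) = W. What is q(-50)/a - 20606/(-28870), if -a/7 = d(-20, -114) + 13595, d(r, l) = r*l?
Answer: 9165141/12832715 ≈ 0.71420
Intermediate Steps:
d(r, l) = l*r
a = -111125 (a = -7*(-114*(-20) + 13595) = -7*(2280 + 13595) = -7*15875 = -111125)
q(-50)/a - 20606/(-28870) = -50/(-111125) - 20606/(-28870) = -50*(-1/111125) - 20606*(-1/28870) = 2/4445 + 10303/14435 = 9165141/12832715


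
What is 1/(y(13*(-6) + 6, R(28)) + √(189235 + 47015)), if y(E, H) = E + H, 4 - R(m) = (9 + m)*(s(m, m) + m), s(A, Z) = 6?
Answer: -221/253671 - 25*√42/507342 ≈ -0.0011906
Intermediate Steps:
R(m) = 4 - (6 + m)*(9 + m) (R(m) = 4 - (9 + m)*(6 + m) = 4 - (6 + m)*(9 + m))
1/(y(13*(-6) + 6, R(28)) + √(189235 + 47015)) = 1/(((13*(-6) + 6) + (-50 - 1*28² - 15*28)) + √(189235 + 47015)) = 1/(((-78 + 6) + (-50 - 1*784 - 420)) + √236250) = 1/((-72 + (-50 - 784 - 420)) + 75*√42) = 1/((-72 - 1254) + 75*√42) = 1/(-1326 + 75*√42)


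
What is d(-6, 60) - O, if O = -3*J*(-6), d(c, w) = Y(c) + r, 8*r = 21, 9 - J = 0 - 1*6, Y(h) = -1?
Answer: -2147/8 ≈ -268.38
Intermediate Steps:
J = 15 (J = 9 - (0 - 1*6) = 9 - (0 - 6) = 9 - 1*(-6) = 9 + 6 = 15)
r = 21/8 (r = (1/8)*21 = 21/8 ≈ 2.6250)
d(c, w) = 13/8 (d(c, w) = -1 + 21/8 = 13/8)
O = 270 (O = -3*15*(-6) = -45*(-6) = 270)
d(-6, 60) - O = 13/8 - 1*270 = 13/8 - 270 = -2147/8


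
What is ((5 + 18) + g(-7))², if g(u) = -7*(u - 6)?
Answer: 12996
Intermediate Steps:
g(u) = 42 - 7*u (g(u) = -7*(-6 + u) = 42 - 7*u)
((5 + 18) + g(-7))² = ((5 + 18) + (42 - 7*(-7)))² = (23 + (42 + 49))² = (23 + 91)² = 114² = 12996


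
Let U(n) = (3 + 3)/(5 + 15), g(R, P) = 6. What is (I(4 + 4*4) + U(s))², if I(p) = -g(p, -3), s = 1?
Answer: 3249/100 ≈ 32.490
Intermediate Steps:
U(n) = 3/10 (U(n) = 6/20 = 6*(1/20) = 3/10)
I(p) = -6 (I(p) = -1*6 = -6)
(I(4 + 4*4) + U(s))² = (-6 + 3/10)² = (-57/10)² = 3249/100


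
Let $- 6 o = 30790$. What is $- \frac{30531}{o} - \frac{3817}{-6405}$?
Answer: $\frac{129083176}{19720995} \approx 6.5455$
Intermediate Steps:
$o = - \frac{15395}{3}$ ($o = \left(- \frac{1}{6}\right) 30790 = - \frac{15395}{3} \approx -5131.7$)
$- \frac{30531}{o} - \frac{3817}{-6405} = - \frac{30531}{- \frac{15395}{3}} - \frac{3817}{-6405} = \left(-30531\right) \left(- \frac{3}{15395}\right) - - \frac{3817}{6405} = \frac{91593}{15395} + \frac{3817}{6405} = \frac{129083176}{19720995}$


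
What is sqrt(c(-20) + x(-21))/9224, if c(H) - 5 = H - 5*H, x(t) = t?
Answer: 1/1153 ≈ 0.00086730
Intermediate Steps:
c(H) = 5 - 4*H (c(H) = 5 + (H - 5*H) = 5 - 4*H)
sqrt(c(-20) + x(-21))/9224 = sqrt((5 - 4*(-20)) - 21)/9224 = sqrt((5 + 80) - 21)*(1/9224) = sqrt(85 - 21)*(1/9224) = sqrt(64)*(1/9224) = 8*(1/9224) = 1/1153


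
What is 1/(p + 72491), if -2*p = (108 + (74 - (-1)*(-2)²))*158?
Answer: 1/57797 ≈ 1.7302e-5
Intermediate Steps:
p = -14694 (p = -(108 + (74 - (-1)*(-2)²))*158/2 = -(108 + (74 - (-1)*4))*158/2 = -(108 + (74 - 1*(-4)))*158/2 = -(108 + (74 + 4))*158/2 = -(108 + 78)*158/2 = -93*158 = -½*29388 = -14694)
1/(p + 72491) = 1/(-14694 + 72491) = 1/57797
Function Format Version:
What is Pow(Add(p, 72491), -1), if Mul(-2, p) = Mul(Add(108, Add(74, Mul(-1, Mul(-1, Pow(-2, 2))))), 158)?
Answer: Rational(1, 57797) ≈ 1.7302e-5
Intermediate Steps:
p = -14694 (p = Mul(Rational(-1, 2), Mul(Add(108, Add(74, Mul(-1, Mul(-1, Pow(-2, 2))))), 158)) = Mul(Rational(-1, 2), Mul(Add(108, Add(74, Mul(-1, Mul(-1, 4)))), 158)) = Mul(Rational(-1, 2), Mul(Add(108, Add(74, Mul(-1, -4))), 158)) = Mul(Rational(-1, 2), Mul(Add(108, Add(74, 4)), 158)) = Mul(Rational(-1, 2), Mul(Add(108, 78), 158)) = Mul(Rational(-1, 2), Mul(186, 158)) = Mul(Rational(-1, 2), 29388) = -14694)
Pow(Add(p, 72491), -1) = Pow(Add(-14694, 72491), -1) = Pow(57797, -1) = Rational(1, 57797)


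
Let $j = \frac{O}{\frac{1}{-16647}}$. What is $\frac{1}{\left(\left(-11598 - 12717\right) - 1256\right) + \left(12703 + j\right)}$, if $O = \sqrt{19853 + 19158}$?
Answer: $\frac{12868}{10810664514275} - \frac{16647 \sqrt{39011}}{10810664514275} \approx -3.0295 \cdot 10^{-7}$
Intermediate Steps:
$O = \sqrt{39011} \approx 197.51$
$j = - 16647 \sqrt{39011}$ ($j = \frac{\sqrt{39011}}{\frac{1}{-16647}} = \frac{\sqrt{39011}}{- \frac{1}{16647}} = \sqrt{39011} \left(-16647\right) = - 16647 \sqrt{39011} \approx -3.288 \cdot 10^{6}$)
$\frac{1}{\left(\left(-11598 - 12717\right) - 1256\right) + \left(12703 + j\right)} = \frac{1}{\left(\left(-11598 - 12717\right) - 1256\right) + \left(12703 - 16647 \sqrt{39011}\right)} = \frac{1}{\left(-24315 - 1256\right) + \left(12703 - 16647 \sqrt{39011}\right)} = \frac{1}{-25571 + \left(12703 - 16647 \sqrt{39011}\right)} = \frac{1}{-12868 - 16647 \sqrt{39011}}$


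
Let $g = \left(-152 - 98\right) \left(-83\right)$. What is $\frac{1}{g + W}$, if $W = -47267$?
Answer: $- \frac{1}{26517} \approx -3.7712 \cdot 10^{-5}$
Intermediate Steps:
$g = 20750$ ($g = \left(-250\right) \left(-83\right) = 20750$)
$\frac{1}{g + W} = \frac{1}{20750 - 47267} = \frac{1}{-26517} = - \frac{1}{26517}$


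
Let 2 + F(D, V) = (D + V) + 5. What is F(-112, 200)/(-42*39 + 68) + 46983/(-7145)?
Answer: -14882701/2243530 ≈ -6.6336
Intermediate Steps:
F(D, V) = 3 + D + V (F(D, V) = -2 + ((D + V) + 5) = -2 + (5 + D + V) = 3 + D + V)
F(-112, 200)/(-42*39 + 68) + 46983/(-7145) = (3 - 112 + 200)/(-42*39 + 68) + 46983/(-7145) = 91/(-1638 + 68) + 46983*(-1/7145) = 91/(-1570) - 46983/7145 = 91*(-1/1570) - 46983/7145 = -91/1570 - 46983/7145 = -14882701/2243530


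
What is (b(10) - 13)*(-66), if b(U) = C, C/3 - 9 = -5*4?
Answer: 3036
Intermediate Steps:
C = -33 (C = 27 + 3*(-5*4) = 27 + 3*(-20) = 27 - 60 = -33)
b(U) = -33
(b(10) - 13)*(-66) = (-33 - 13)*(-66) = -46*(-66) = 3036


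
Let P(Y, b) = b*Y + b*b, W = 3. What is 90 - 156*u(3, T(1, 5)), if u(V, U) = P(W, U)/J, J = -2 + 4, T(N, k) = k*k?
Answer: -54510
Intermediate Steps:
T(N, k) = k²
P(Y, b) = b² + Y*b (P(Y, b) = Y*b + b² = b² + Y*b)
J = 2
u(V, U) = U*(3 + U)/2 (u(V, U) = (U*(3 + U))/2 = (U*(3 + U))*(½) = U*(3 + U)/2)
90 - 156*u(3, T(1, 5)) = 90 - 78*5²*(3 + 5²) = 90 - 78*25*(3 + 25) = 90 - 78*25*28 = 90 - 156*350 = 90 - 54600 = -54510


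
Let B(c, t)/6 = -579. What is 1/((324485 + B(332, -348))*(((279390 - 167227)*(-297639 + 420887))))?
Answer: 1/4437612863623664 ≈ 2.2535e-16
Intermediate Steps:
B(c, t) = -3474 (B(c, t) = 6*(-579) = -3474)
1/((324485 + B(332, -348))*(((279390 - 167227)*(-297639 + 420887)))) = 1/((324485 - 3474)*(((279390 - 167227)*(-297639 + 420887)))) = 1/(321011*((112163*123248))) = (1/321011)/13823865424 = (1/321011)*(1/13823865424) = 1/4437612863623664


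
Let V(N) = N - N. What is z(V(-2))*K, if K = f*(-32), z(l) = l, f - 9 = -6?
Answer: 0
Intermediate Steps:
f = 3 (f = 9 - 6 = 3)
V(N) = 0
K = -96 (K = 3*(-32) = -96)
z(V(-2))*K = 0*(-96) = 0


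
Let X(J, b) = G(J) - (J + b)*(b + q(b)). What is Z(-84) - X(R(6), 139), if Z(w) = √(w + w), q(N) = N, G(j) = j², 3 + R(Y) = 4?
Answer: 38919 + 2*I*√42 ≈ 38919.0 + 12.961*I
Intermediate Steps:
R(Y) = 1 (R(Y) = -3 + 4 = 1)
X(J, b) = J² - 2*b*(J + b) (X(J, b) = J² - (J + b)*(b + b) = J² - (J + b)*2*b = J² - 2*b*(J + b))
Z(w) = √2*√w (Z(w) = √(2*w) = √2*√w)
Z(-84) - X(R(6), 139) = √2*√(-84) - (1² - 2*139² - 2*1*139) = √2*(2*I*√21) - (1 - 2*19321 - 278) = 2*I*√42 - (1 - 38642 - 278) = 2*I*√42 - 1*(-38919) = 2*I*√42 + 38919 = 38919 + 2*I*√42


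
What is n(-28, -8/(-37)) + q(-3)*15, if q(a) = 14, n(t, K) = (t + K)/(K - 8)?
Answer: 15377/72 ≈ 213.57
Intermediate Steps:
n(t, K) = (K + t)/(-8 + K)
n(-28, -8/(-37)) + q(-3)*15 = (-8/(-37) - 28)/(-8 - 8/(-37)) + 14*15 = (-8*(-1/37) - 28)/(-8 - 8*(-1/37)) + 210 = (8/37 - 28)/(-8 + 8/37) + 210 = -1028/37/(-288/37) + 210 = -37/288*(-1028/37) + 210 = 257/72 + 210 = 15377/72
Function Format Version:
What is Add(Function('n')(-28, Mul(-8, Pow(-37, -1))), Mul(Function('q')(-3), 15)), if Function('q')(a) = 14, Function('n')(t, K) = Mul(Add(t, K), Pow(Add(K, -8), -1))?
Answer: Rational(15377, 72) ≈ 213.57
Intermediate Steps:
Function('n')(t, K) = Mul(Pow(Add(-8, K), -1), Add(K, t)) (Function('n')(t, K) = Mul(Add(K, t), Pow(Add(-8, K), -1)) = Mul(Pow(Add(-8, K), -1), Add(K, t)))
Add(Function('n')(-28, Mul(-8, Pow(-37, -1))), Mul(Function('q')(-3), 15)) = Add(Mul(Pow(Add(-8, Mul(-8, Pow(-37, -1))), -1), Add(Mul(-8, Pow(-37, -1)), -28)), Mul(14, 15)) = Add(Mul(Pow(Add(-8, Mul(-8, Rational(-1, 37))), -1), Add(Mul(-8, Rational(-1, 37)), -28)), 210) = Add(Mul(Pow(Add(-8, Rational(8, 37)), -1), Add(Rational(8, 37), -28)), 210) = Add(Mul(Pow(Rational(-288, 37), -1), Rational(-1028, 37)), 210) = Add(Mul(Rational(-37, 288), Rational(-1028, 37)), 210) = Add(Rational(257, 72), 210) = Rational(15377, 72)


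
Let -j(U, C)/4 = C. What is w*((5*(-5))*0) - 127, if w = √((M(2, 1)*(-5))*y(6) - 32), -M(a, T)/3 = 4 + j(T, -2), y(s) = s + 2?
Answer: -127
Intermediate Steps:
y(s) = 2 + s
j(U, C) = -4*C
M(a, T) = -36 (M(a, T) = -3*(4 - 4*(-2)) = -3*(4 + 8) = -3*12 = -36)
w = 8*√22 (w = √((-36*(-5))*(2 + 6) - 32) = √(180*8 - 32) = √(1440 - 32) = √1408 = 8*√22 ≈ 37.523)
w*((5*(-5))*0) - 127 = (8*√22)*((5*(-5))*0) - 127 = (8*√22)*(-25*0) - 127 = (8*√22)*0 - 127 = 0 - 127 = -127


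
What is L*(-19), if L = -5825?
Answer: 110675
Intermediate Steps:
L*(-19) = -5825*(-19) = 110675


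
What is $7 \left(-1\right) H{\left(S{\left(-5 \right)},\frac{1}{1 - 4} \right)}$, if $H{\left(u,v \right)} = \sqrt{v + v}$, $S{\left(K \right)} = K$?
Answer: $- \frac{7 i \sqrt{6}}{3} \approx - 5.7155 i$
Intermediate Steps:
$H{\left(u,v \right)} = \sqrt{2} \sqrt{v}$ ($H{\left(u,v \right)} = \sqrt{2 v} = \sqrt{2} \sqrt{v}$)
$7 \left(-1\right) H{\left(S{\left(-5 \right)},\frac{1}{1 - 4} \right)} = 7 \left(-1\right) \sqrt{2} \sqrt{\frac{1}{1 - 4}} = - 7 \sqrt{2} \sqrt{\frac{1}{-3}} = - 7 \sqrt{2} \sqrt{- \frac{1}{3}} = - 7 \sqrt{2} \frac{i \sqrt{3}}{3} = - 7 \frac{i \sqrt{6}}{3} = - \frac{7 i \sqrt{6}}{3}$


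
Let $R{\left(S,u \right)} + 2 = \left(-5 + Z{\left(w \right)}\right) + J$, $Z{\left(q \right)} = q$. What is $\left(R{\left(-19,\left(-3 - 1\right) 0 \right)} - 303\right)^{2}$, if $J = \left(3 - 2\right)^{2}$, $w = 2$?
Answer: $94249$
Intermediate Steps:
$J = 1$ ($J = 1^{2} = 1$)
$R{\left(S,u \right)} = -4$ ($R{\left(S,u \right)} = -2 + \left(\left(-5 + 2\right) + 1\right) = -2 + \left(-3 + 1\right) = -2 - 2 = -4$)
$\left(R{\left(-19,\left(-3 - 1\right) 0 \right)} - 303\right)^{2} = \left(-4 - 303\right)^{2} = \left(-307\right)^{2} = 94249$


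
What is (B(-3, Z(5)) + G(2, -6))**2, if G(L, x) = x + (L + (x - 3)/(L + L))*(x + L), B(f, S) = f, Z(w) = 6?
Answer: 64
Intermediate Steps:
G(L, x) = x + (L + x)*(L + (-3 + x)/(2*L)) (G(L, x) = x + (L + (-3 + x)/((2*L)))*(L + x) = x + (L + (-3 + x)*(1/(2*L)))*(L + x) = x + (L + (-3 + x)/(2*L))*(L + x) = x + (L + x)*(L + (-3 + x)/(2*L)))
(B(-3, Z(5)) + G(2, -6))**2 = (-3 + (1/2)*((-6)**2 - 3*(-6) + 2*(-3 + 2*2**2 + 3*(-6) + 2*2*(-6)))/2)**2 = (-3 + (1/2)*(1/2)*(36 + 18 + 2*(-3 + 2*4 - 18 - 24)))**2 = (-3 + (1/2)*(1/2)*(36 + 18 + 2*(-3 + 8 - 18 - 24)))**2 = (-3 + (1/2)*(1/2)*(36 + 18 + 2*(-37)))**2 = (-3 + (1/2)*(1/2)*(36 + 18 - 74))**2 = (-3 + (1/2)*(1/2)*(-20))**2 = (-3 - 5)**2 = (-8)**2 = 64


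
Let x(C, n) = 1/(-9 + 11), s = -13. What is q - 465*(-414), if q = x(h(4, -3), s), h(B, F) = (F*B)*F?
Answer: 385021/2 ≈ 1.9251e+5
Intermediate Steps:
h(B, F) = B*F**2 (h(B, F) = (B*F)*F = B*F**2)
x(C, n) = 1/2
q = 1/2 ≈ 0.50000
q - 465*(-414) = 1/2 - 465*(-414) = 1/2 + 192510 = 385021/2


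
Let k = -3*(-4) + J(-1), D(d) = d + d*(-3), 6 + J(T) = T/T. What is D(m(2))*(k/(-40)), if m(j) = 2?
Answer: 7/10 ≈ 0.70000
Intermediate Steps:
J(T) = -5 (J(T) = -6 + T/T = -6 + 1 = -5)
D(d) = -2*d (D(d) = d - 3*d = -2*d)
k = 7 (k = -3*(-4) - 5 = 12 - 5 = 7)
D(m(2))*(k/(-40)) = (-2*2)*(7/(-40)) = -28*(-1)/40 = -4*(-7/40) = 7/10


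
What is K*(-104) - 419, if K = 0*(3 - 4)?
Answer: -419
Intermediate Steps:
K = 0 (K = 0*(-1) = 0)
K*(-104) - 419 = 0*(-104) - 419 = 0 - 419 = -419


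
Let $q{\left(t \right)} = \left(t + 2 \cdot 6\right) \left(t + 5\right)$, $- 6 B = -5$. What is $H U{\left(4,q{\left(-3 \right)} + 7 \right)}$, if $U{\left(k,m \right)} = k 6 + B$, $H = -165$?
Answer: $- \frac{8195}{2} \approx -4097.5$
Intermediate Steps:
$B = \frac{5}{6}$ ($B = \left(- \frac{1}{6}\right) \left(-5\right) = \frac{5}{6} \approx 0.83333$)
$q{\left(t \right)} = \left(5 + t\right) \left(12 + t\right)$ ($q{\left(t \right)} = \left(t + 12\right) \left(5 + t\right) = \left(12 + t\right) \left(5 + t\right) = \left(5 + t\right) \left(12 + t\right)$)
$U{\left(k,m \right)} = \frac{5}{6} + 6 k$ ($U{\left(k,m \right)} = k 6 + \frac{5}{6} = 6 k + \frac{5}{6} = \frac{5}{6} + 6 k$)
$H U{\left(4,q{\left(-3 \right)} + 7 \right)} = - 165 \left(\frac{5}{6} + 6 \cdot 4\right) = - 165 \left(\frac{5}{6} + 24\right) = \left(-165\right) \frac{149}{6} = - \frac{8195}{2}$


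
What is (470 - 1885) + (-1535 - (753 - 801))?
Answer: -2902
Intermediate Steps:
(470 - 1885) + (-1535 - (753 - 801)) = -1415 + (-1535 - 1*(-48)) = -1415 + (-1535 + 48) = -1415 - 1487 = -2902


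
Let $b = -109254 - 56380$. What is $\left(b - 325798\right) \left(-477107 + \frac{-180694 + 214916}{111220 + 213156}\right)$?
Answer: $\frac{9506876495768290}{40547} \approx 2.3447 \cdot 10^{11}$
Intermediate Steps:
$b = -165634$
$\left(b - 325798\right) \left(-477107 + \frac{-180694 + 214916}{111220 + 213156}\right) = \left(-165634 - 325798\right) \left(-477107 + \frac{-180694 + 214916}{111220 + 213156}\right) = - 491432 \left(-477107 + \frac{34222}{324376}\right) = - 491432 \left(-477107 + 34222 \cdot \frac{1}{324376}\right) = - 491432 \left(-477107 + \frac{17111}{162188}\right) = \left(-491432\right) \left(- \frac{77381013005}{162188}\right) = \frac{9506876495768290}{40547}$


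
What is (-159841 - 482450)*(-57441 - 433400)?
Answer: 315262756731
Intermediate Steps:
(-159841 - 482450)*(-57441 - 433400) = -642291*(-490841) = 315262756731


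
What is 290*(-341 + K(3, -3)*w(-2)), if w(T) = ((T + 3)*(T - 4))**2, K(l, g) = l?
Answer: -67570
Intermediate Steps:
w(T) = (-4 + T)**2*(3 + T)**2 (w(T) = ((3 + T)*(-4 + T))**2 = ((-4 + T)*(3 + T))**2 = (-4 + T)**2*(3 + T)**2)
290*(-341 + K(3, -3)*w(-2)) = 290*(-341 + 3*((-4 - 2)**2*(3 - 2)**2)) = 290*(-341 + 3*((-6)**2*1**2)) = 290*(-341 + 3*(36*1)) = 290*(-341 + 3*36) = 290*(-341 + 108) = 290*(-233) = -67570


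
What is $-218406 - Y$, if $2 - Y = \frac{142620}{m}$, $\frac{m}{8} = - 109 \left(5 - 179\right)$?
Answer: $- \frac{2761538867}{12644} \approx -2.1841 \cdot 10^{5}$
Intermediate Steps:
$m = 151728$ ($m = 8 \left(- 109 \left(5 - 179\right)\right) = 8 \left(\left(-109\right) \left(-174\right)\right) = 8 \cdot 18966 = 151728$)
$Y = \frac{13403}{12644}$ ($Y = 2 - \frac{142620}{151728} = 2 - 142620 \cdot \frac{1}{151728} = 2 - \frac{11885}{12644} = \frac{13403}{12644} \approx 1.06$)
$-218406 - Y = -218406 - \frac{13403}{12644} = - \frac{2761538867}{12644}$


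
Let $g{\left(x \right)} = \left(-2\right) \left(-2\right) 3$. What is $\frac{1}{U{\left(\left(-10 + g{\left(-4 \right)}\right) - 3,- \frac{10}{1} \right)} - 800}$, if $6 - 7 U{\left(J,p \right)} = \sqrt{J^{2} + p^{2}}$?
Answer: $- \frac{39158}{31292735} + \frac{7 \sqrt{101}}{31292735} \approx -0.0012491$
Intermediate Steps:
$g{\left(x \right)} = 12$ ($g{\left(x \right)} = 4 \cdot 3 = 12$)
$U{\left(J,p \right)} = \frac{6}{7} - \frac{\sqrt{J^{2} + p^{2}}}{7}$
$\frac{1}{U{\left(\left(-10 + g{\left(-4 \right)}\right) - 3,- \frac{10}{1} \right)} - 800} = \frac{1}{\left(\frac{6}{7} - \frac{\sqrt{\left(\left(-10 + 12\right) - 3\right)^{2} + \left(- \frac{10}{1}\right)^{2}}}{7}\right) - 800} = \frac{1}{\left(\frac{6}{7} - \frac{\sqrt{\left(2 - 3\right)^{2} + \left(\left(-10\right) 1\right)^{2}}}{7}\right) - 800} = \frac{1}{\left(\frac{6}{7} - \frac{\sqrt{\left(-1\right)^{2} + \left(-10\right)^{2}}}{7}\right) - 800} = \frac{1}{\left(\frac{6}{7} - \frac{\sqrt{1 + 100}}{7}\right) - 800} = \frac{1}{\left(\frac{6}{7} - \frac{\sqrt{101}}{7}\right) - 800} = \frac{1}{- \frac{5594}{7} - \frac{\sqrt{101}}{7}}$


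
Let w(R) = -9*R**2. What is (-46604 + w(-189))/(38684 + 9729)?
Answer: -368093/48413 ≈ -7.6032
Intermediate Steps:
(-46604 + w(-189))/(38684 + 9729) = (-46604 - 9*(-189)**2)/(38684 + 9729) = (-46604 - 9*35721)/48413 = (-46604 - 321489)*(1/48413) = -368093*1/48413 = -368093/48413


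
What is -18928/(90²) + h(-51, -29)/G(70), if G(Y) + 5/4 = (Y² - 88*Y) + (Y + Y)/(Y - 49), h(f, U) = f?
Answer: -14000192/6097275 ≈ -2.2961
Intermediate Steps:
G(Y) = -5/4 + Y² - 88*Y + 2*Y/(-49 + Y) (G(Y) = -5/4 + ((Y² - 88*Y) + (Y + Y)/(Y - 49)) = -5/4 + ((Y² - 88*Y) + (2*Y)/(-49 + Y)) = -5/4 + ((Y² - 88*Y) + 2*Y/(-49 + Y)) = -5/4 + (Y² - 88*Y + 2*Y/(-49 + Y)) = -5/4 + Y² - 88*Y + 2*Y/(-49 + Y))
-18928/(90²) + h(-51, -29)/G(70) = -18928/(90²) - 51*4*(-49 + 70)/(245 - 548*70² + 4*70³ + 17251*70) = -18928/8100 - 51*84/(245 - 548*4900 + 4*343000 + 1207570) = -18928*1/8100 - 51*84/(245 - 2685200 + 1372000 + 1207570) = -4732/2025 - 51/((¼)*(1/21)*(-105385)) = -4732/2025 - 51/(-15055/12) = -4732/2025 - 51*(-12/15055) = -4732/2025 + 612/15055 = -14000192/6097275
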